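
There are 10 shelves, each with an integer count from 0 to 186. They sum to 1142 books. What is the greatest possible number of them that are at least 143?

If k of the values are ≥ 143, the total is ≥ 143k + 0(10 − k).
Setting 143k + 0(10 − k) ≤ 1142 gives 143k ≤ 1142, so k ≤ 7.
k = 7 is achieved by 7 values at 143 and 3 at 0, total 1001; add 141 to one value (staying below 143) to reach 1142.

7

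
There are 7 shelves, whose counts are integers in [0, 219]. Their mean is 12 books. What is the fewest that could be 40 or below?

5

The total is 7 × 12 = 84.
Each value above 40 is at least 41, contributing at least 41 − 0 = 41 above the floor 0.
The sum exceeds the floor total 0 by 84, so at most ⌊84/41⌋ = 2 exceed 40, and at least 5 are ≤ 40.
Exactly 5 works: 5 values at 0 and 2 at 41 total 82; raise one of the low values by 2 (still ≤ 40) to hit 84.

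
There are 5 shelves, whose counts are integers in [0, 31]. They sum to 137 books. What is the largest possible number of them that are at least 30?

4

With k values at 30 or above and the rest at least 0, the sum is at least 0 + 30k.
Since the sum is 137, we need 30k ≤ 137, i.e. k ≤ 4.
k = 4 is achieved by 4 values at 30 and 1 at 0, total 120; add 17 to one value (staying below 30) to reach 137.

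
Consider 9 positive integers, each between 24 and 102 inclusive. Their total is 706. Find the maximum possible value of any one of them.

Maximizing one value means minimizing the remaining 8.
The other 8 contribute at least 8 × 24 = 192, leaving at most 706 − 192 = 514.
But each integer is capped at 102, so the maximum is 102.
Achievable: one at 102 and the other 8 totalling 604, which fits since 8 × 24 ≤ 604 ≤ 8 × 102.

102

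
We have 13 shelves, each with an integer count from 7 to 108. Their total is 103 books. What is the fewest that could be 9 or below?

9

Each value above 9 is at least 10, contributing at least 10 − 7 = 3 above the floor 7.
The sum exceeds the floor total 91 by 12, so at most ⌊12/3⌋ = 4 exceed 9, and at least 9 are ≤ 9.
Exactly 9 works: 9 values at 7 and 4 at 10 total 103.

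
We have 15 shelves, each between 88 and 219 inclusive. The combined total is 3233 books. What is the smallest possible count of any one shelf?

167

To make one shelf as small as possible, make the other 14 as large as possible.
The other 14 contribute at most 14 × 219 = 3066, leaving at least 3233 − 3066 = 167.
Since 167 ≥ 88, this is achievable: one at 167 and 14 at 219.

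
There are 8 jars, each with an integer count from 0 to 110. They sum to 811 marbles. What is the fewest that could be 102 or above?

If only k of them are at least 102, the other 8 − k are at most 101, so the total is at most k·110 + (8 − k)·101.
This must reach 811, so k·110 + (8 − k)·101 ≥ 811, giving k ≥ 1.
Exactly 1 works: 1 value at 110 and 7 at 101 total 817; lower one of the high values by 6 (still ≥ 102) to hit 811.

1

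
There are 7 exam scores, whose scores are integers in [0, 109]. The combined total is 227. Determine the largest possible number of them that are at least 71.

3

With k values at 71 or above and the rest at least 0, the sum is at least 0 + 71k.
Since the sum is 227, we need 71k ≤ 227, i.e. k ≤ 3.
k = 3 is achieved by 3 values at 71 and 4 at 0, total 213; add 14 to one value (staying below 71) to reach 227.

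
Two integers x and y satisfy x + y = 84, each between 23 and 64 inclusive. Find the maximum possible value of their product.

1764

With x + y fixed, xy peaks when the two are closest together.
Taking x = 42 and y = 42 (both in [23, 64]) gives xy = 1764.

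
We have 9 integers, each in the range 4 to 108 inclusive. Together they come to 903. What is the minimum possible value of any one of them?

Minimizing one value means maximizing the remaining 8.
The other 8 contribute at most 8 × 108 = 864, leaving at least 903 − 864 = 39.
Since 39 ≥ 4, this is achievable: one at 39 and 8 at 108.

39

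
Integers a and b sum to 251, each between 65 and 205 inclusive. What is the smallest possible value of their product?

For a fixed sum, ab is smallest when a and b are as far apart as possible.
The extreme feasible split is a = 65, b = 186, giving ab = 12090.

12090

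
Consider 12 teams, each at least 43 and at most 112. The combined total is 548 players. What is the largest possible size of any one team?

75

Maximizing one value means minimizing the remaining 11.
The other 11 contribute at least 11 × 43 = 473, leaving at most 548 − 473 = 75.
Since 75 ≤ 112, this is achievable: one at 75 and 11 at 43.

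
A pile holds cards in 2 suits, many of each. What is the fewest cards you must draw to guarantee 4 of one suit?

You could draw 3 of every suit without reaching 4 of any — 6 in all.
One more forces 4 of some suit, so 6 + 1 = 7.

7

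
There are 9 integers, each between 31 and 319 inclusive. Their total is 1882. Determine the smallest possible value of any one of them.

31

To make one integer as small as possible, make the other 8 as large as possible.
The other 8 can take up 8 × 319 = 2552 ≥ 1882 − 31, so one integer can sit at its floor of 31.
Achievable: one at 31 and the other 8 totalling 1851, which fits since 8 × 31 ≤ 1851 ≤ 8 × 319.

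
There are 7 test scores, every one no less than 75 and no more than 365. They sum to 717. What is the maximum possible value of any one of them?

267

To make one score as large as possible, make the other 6 as small as possible.
The other 6 contribute at least 6 × 75 = 450, leaving at most 717 − 450 = 267.
Since 267 ≤ 365, this is achievable: one at 267 and 6 at 75.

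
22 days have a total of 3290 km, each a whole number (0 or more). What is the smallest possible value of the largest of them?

150

Some value must be at least ⌈3290/22⌉ = 150, since 22 × 149 = 3278 < 3290.
Achievable: 12 of them at 150 and 10 at 149 total 3290.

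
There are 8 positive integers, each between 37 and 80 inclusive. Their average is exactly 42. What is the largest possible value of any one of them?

77

Maximizing one value means minimizing the remaining 7.
The total is 8 × 42 = 336.
The other 7 contribute at least 7 × 37 = 259, leaving at most 336 − 259 = 77.
Since 77 ≤ 80, this is achievable: one at 77 and 7 at 37.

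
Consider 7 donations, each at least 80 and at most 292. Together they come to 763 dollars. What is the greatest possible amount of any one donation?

283

To make one donation as large as possible, make the other 6 as small as possible.
The other 6 contribute at least 6 × 80 = 480, leaving at most 763 − 480 = 283.
Since 283 ≤ 292, this is achievable: one at 283 and 6 at 80.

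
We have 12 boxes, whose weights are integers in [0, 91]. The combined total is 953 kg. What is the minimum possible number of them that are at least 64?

Each value short of 64 is at most 63, costing at least 91 − 63 = 28 against the maximum total of 1092.
We can afford to lose at most 1092 − 953 = 139, so at most ⌊139/28⌋ = 4 fall short, and at least 8 are ≥ 64.
Exactly 8 works: 8 values at 91 and 4 at 63 total 980; lower one of the high values by 27 (still ≥ 64) to hit 953.

8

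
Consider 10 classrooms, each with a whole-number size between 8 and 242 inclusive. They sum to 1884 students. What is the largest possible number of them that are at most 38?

2

Each value at 38 or below falls at least 242 − 38 = 204 short of the ceiling 242.
The ceiling total is 10 × 242 = 2420, and we need 1884, so at most ⌊(2420 − 1884)/204⌋ = 2 can be that low.
k = 2 is achieved by 2 values at 38 and 8 at 242, total 2012; lower one of the 242's by 128 (still > 38) to reach 1884.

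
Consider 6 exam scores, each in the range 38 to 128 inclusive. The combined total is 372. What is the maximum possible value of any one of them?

To make one score as large as possible, make the other 5 as small as possible.
The other 5 contribute at least 5 × 38 = 190, leaving at most 372 − 190 = 182.
But each score is capped at 128, so the maximum is 128.
Achievable: one at 128 and the other 5 totalling 244, which fits since 5 × 38 ≤ 244 ≤ 5 × 128.

128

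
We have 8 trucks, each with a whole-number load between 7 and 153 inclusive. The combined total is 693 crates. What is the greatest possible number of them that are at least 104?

6

If k of the values are ≥ 104, the total is ≥ 104k + 7(8 − k).
Setting 104k + 7(8 − k) ≤ 693 gives 97k ≤ 637, so k ≤ 6.
k = 6 is achieved by 6 values at 104 and 2 at 7, total 638; add 55 to one value (staying below 104) to reach 693.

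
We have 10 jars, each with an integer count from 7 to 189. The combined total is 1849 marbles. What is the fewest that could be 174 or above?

Each value short of 174 is at most 173, costing at least 189 − 173 = 16 against the maximum total of 1890.
We can afford to lose at most 1890 − 1849 = 41, so at most ⌊41/16⌋ = 2 fall short, and at least 8 are ≥ 174.
Exactly 8 works: 8 values at 189 and 2 at 173 total 1858; lower one of the high values by 9 (still ≥ 174) to hit 1849.

8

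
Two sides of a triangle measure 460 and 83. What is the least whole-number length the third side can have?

378

The third side must exceed |460 − 83| = 377.
The smallest integer above 377 is 378.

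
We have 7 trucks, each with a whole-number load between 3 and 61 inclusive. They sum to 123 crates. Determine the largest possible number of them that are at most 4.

5

Suppose k of them are at most 4. Those contribute at most 4 each and the rest at most 61 each.
So the total is at most 4k + 61(7 − k) = 427 − 57k. This must still be ≥ 123, so k ≤ 5.
k = 5 is achieved by 5 values at 4 and 2 at 61, total 142; lower one of the 61's by 19 (still > 4) to reach 123.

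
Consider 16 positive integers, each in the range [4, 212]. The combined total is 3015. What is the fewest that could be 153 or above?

Each value short of 153 is at most 152, costing at least 212 − 152 = 60 against the maximum total of 3392.
We can afford to lose at most 3392 − 3015 = 377, so at most ⌊377/60⌋ = 6 fall short, and at least 10 are ≥ 153.
Exactly 10 works: 10 values at 212 and 6 at 152 total 3032; lower one of the high values by 17 (still ≥ 153) to hit 3015.

10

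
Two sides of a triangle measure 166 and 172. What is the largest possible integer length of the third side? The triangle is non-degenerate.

337

The third side must be less than 166 + 172 = 338.
The largest integer below 338 is 337.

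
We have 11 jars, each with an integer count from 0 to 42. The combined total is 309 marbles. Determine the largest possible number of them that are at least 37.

If k of the values are ≥ 37, the total is ≥ 37k + 0(11 − k).
Setting 37k + 0(11 − k) ≤ 309 gives 37k ≤ 309, so k ≤ 8.
k = 8 is achieved by 8 values at 37 and 3 at 0, total 296; add 13 to one value (staying below 37) to reach 309.

8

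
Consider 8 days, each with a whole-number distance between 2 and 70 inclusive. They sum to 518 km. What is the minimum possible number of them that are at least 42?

7

If only k of them are at least 42, the other 8 − k are at most 41, so the total is at most k·70 + (8 − k)·41.
This must reach 518, so k·70 + (8 − k)·41 ≥ 518, giving k ≥ 7.
Exactly 7 works: 7 values at 70 and 1 at 41 total 531; lower one of the high values by 13 (still ≥ 42) to hit 518.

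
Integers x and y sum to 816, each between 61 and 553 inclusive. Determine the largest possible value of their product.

For a fixed sum, the product xy is largest when x and y are as close as possible.
Taking x = 408 and y = 408 (both in [61, 553]) gives xy = 166464.

166464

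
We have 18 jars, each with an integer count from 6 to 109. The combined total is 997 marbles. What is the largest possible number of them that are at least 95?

9

If k of the values are ≥ 95, the total is ≥ 95k + 6(18 − k).
Setting 95k + 6(18 − k) ≤ 997 gives 89k ≤ 889, so k ≤ 9.
k = 9 is achieved by 9 values at 95 and 9 at 6, total 909; add 88 to one value (staying below 95) to reach 997.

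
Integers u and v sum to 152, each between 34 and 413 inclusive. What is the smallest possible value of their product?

4012

uv = u(152 − u) is concave in u, so over [34, 118] it is minimized at an endpoint.
At the endpoint u = 34, v = 152 − 34 = 118, so uv = 34 × 118 = 4012.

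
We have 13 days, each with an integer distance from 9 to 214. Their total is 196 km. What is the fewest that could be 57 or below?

Let j be the number exceeding 57. Then the total is ≥ 58·j + 9·(13 − j) = 117 + 49j.
So 49j ≤ 79 and j ≤ 1; hence at least 13 − 1 = 12 are ≤ 57.
Exactly 12 works: 12 values at 9 and 1 at 58 total 166; raise one of the low values by 30 (still ≤ 57) to hit 196.

12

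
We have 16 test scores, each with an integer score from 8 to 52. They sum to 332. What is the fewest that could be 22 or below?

Let j be the number exceeding 22. Then the total is ≥ 23·j + 8·(16 − j) = 128 + 15j.
So 15j ≤ 204 and j ≤ 13; hence at least 16 − 13 = 3 are ≤ 22.
Exactly 3 works: 3 values at 8 and 13 at 23 total 323; raise one of the low values by 9 (still ≤ 22) to hit 332.

3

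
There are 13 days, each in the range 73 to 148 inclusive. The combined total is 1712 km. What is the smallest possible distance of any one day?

73

To make one day as small as possible, make the other 12 as large as possible.
The other 12 can take up 12 × 148 = 1776 ≥ 1712 − 73, so one day can sit at its floor of 73.
Achievable: one at 73 and the other 12 totalling 1639, which fits since 12 × 73 ≤ 1639 ≤ 12 × 148.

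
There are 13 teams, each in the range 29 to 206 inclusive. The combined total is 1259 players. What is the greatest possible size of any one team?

206

To make one team as large as possible, make the other 12 as small as possible.
The other 12 contribute at least 12 × 29 = 348, leaving at most 1259 − 348 = 911.
But each team is capped at 206, so the maximum is 206.
Achievable: one at 206 and the other 12 totalling 1053, which fits since 12 × 29 ≤ 1053 ≤ 12 × 206.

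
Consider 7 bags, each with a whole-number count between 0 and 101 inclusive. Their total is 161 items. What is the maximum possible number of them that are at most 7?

Suppose k of them are at most 7. Those contribute at most 7 each and the rest at most 101 each.
So the total is at most 7k + 101(7 − k) = 707 − 94k. This must still be ≥ 161, so k ≤ 5.
k = 5 is achieved by 5 values at 7 and 2 at 101, total 237; lower one of the 101's by 76 (still > 7) to reach 161.

5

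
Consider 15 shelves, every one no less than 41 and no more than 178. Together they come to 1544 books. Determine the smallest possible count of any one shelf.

41

Minimizing one value means maximizing the remaining 14.
The other 14 can take up 14 × 178 = 2492 ≥ 1544 − 41, so one shelf can sit at its floor of 41.
Achievable: one at 41 and the other 14 totalling 1503, which fits since 14 × 41 ≤ 1503 ≤ 14 × 178.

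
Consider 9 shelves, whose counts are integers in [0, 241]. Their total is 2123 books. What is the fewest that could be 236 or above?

Each value short of 236 is at most 235, costing at least 241 − 235 = 6 against the maximum total of 2169.
We can afford to lose at most 2169 − 2123 = 46, so at most ⌊46/6⌋ = 7 fall short, and at least 2 are ≥ 236.
Exactly 2 works: 2 values at 241 and 7 at 235 total 2127; lower one of the high values by 4 (still ≥ 236) to hit 2123.

2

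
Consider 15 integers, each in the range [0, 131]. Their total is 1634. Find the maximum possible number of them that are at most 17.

Each value at 17 or below falls at least 131 − 17 = 114 short of the ceiling 131.
The ceiling total is 15 × 131 = 1965, and we need 1634, so at most ⌊(1965 − 1634)/114⌋ = 2 can be that low.
k = 2 is achieved by 2 values at 17 and 13 at 131, total 1737; lower one of the 131's by 103 (still > 17) to reach 1634.

2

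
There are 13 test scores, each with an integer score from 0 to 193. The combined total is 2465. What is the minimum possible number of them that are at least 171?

If only k of them are at least 171, the other 13 − k are at most 170, so the total is at most k·193 + (13 − k)·170.
This must reach 2465, so k·193 + (13 − k)·170 ≥ 2465, giving k ≥ 12.
Exactly 12 works: 12 values at 193 and 1 at 170 total 2486; lower one of the high values by 21 (still ≥ 171) to hit 2465.

12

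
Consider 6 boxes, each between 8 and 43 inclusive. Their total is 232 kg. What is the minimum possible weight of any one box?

To make one box as small as possible, make the other 5 as large as possible.
The other 5 contribute at most 5 × 43 = 215, leaving at least 232 − 215 = 17.
Since 17 ≥ 8, this is achievable: one at 17 and 5 at 43.

17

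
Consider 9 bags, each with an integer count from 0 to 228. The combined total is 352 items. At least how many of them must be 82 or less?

Each value above 82 is at least 83, contributing at least 83 − 0 = 83 above the floor 0.
The sum exceeds the floor total 0 by 352, so at most ⌊352/83⌋ = 4 exceed 82, and at least 5 are ≤ 82.
Exactly 5 works: 5 values at 0 and 4 at 83 total 332; raise one of the low values by 20 (still ≤ 82) to hit 352.

5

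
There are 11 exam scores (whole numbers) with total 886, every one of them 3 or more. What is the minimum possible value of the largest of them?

81

The average is 886/11 > 80, so not all 11 can be 80 or less; the largest is ≥ 81.
Taking 5 copies of 80 and 6 copies of 81 gives exactly 886, so 81 is attained.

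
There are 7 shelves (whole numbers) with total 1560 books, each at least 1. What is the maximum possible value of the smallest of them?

The 7 values sum to 1560, so their minimum is at most ⌊1560/7⌋ = 222.
Equality holds with 1 value of 222 and 6 values of 223.

222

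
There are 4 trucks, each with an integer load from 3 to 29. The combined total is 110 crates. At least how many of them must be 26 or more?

3

Suppose at most 4 − j of them reach 26; then j values are ≤ 25 and the rest ≤ 29.
The total is then ≤ 25·j + 29·(4 − j) = 116 − 4j. For this to be ≥ 110 we need j ≤ 1, so at least 4 − 1 = 3 must reach 26.
Exactly 3 works: 3 values at 29 and 1 at 25 total 112; lower one of the high values by 2 (still ≥ 26) to hit 110.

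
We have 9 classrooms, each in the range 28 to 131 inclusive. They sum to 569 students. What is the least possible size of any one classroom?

28

To make one classroom as small as possible, make the other 8 as large as possible.
The other 8 can take up 8 × 131 = 1048 ≥ 569 − 28, so one classroom can sit at its floor of 28.
Achievable: one at 28 and the other 8 totalling 541, which fits since 8 × 28 ≤ 541 ≤ 8 × 131.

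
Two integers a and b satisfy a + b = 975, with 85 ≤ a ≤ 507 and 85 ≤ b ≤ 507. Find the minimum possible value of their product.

ab = a(975 − a) is concave in a, so over [468, 507] it is minimized at an endpoint.
At the endpoint a = 468, b = 975 − 468 = 507, so ab = 468 × 507 = 237276.

237276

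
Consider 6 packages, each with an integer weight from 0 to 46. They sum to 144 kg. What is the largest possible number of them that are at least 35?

Suppose k of them are at least 35. Those contribute at least 35 each and the other 6 − k at least 0 each.
So the total is at least 35k + 0(6 − k) = 0 + 35k. This must be ≤ 144, giving k ≤ 4.
k = 4 is achieved by 4 values at 35 and 2 at 0, total 140; add 4 to one value (staying below 35) to reach 144.

4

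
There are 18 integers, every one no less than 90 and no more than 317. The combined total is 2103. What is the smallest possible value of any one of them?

90

Minimizing one value means maximizing the remaining 17.
The other 17 can take up 17 × 317 = 5389 ≥ 2103 − 90, so one integer can sit at its floor of 90.
Achievable: one at 90 and the other 17 totalling 2013, which fits since 17 × 90 ≤ 2013 ≤ 17 × 317.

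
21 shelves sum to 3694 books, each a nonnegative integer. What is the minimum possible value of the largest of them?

The average is 3694/21 > 175, so not all 21 can be 175 or less; the largest is ≥ 176.
Equality holds with 19 values of 176 and 2 values of 175.

176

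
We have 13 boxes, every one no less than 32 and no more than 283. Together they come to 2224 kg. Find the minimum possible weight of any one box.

32

To make one box as small as possible, make the other 12 as large as possible.
The other 12 can take up 12 × 283 = 3396 ≥ 2224 − 32, so one box can sit at its floor of 32.
Achievable: one at 32 and the other 12 totalling 2192, which fits since 12 × 32 ≤ 2192 ≤ 12 × 283.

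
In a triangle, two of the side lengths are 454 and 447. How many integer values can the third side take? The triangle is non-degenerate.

893

The triangle inequality gives |454 − 447| < c < 454 + 447, i.e. 7 < c < 901.
So c can be any integer from 8 to 900: 893 values.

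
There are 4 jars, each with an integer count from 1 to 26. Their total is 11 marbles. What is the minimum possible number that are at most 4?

If only k of them are at most 4, the other 4 − k are at least 5, so the total is at least (4 − k)·5 + k·1.
This is ≤ 11, so (4 − k)·5 + 1k ≤ 11, which gives k ≥ 3.
Exactly 3 works: 3 values at 1 and 1 at 5 total 8; raise one of the low values by 3 (still ≤ 4) to hit 11.

3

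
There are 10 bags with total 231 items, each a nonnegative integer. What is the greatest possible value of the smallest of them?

The 10 values sum to 231, so their minimum is at most ⌊231/10⌋ = 23.
Taking 9 copies of 23 and 1 copy of 24 gives exactly 231, so 23 is attained.

23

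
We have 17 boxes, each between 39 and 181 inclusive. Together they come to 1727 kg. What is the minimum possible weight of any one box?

Minimizing one value means maximizing the remaining 16.
The other 16 can take up 16 × 181 = 2896 ≥ 1727 − 39, so one box can sit at its floor of 39.
Achievable: one at 39 and the other 16 totalling 1688, which fits since 16 × 39 ≤ 1688 ≤ 16 × 181.

39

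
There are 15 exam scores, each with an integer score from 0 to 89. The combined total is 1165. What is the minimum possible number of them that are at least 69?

7

Each value short of 69 is at most 68, costing at least 89 − 68 = 21 against the maximum total of 1335.
We can afford to lose at most 1335 − 1165 = 170, so at most ⌊170/21⌋ = 8 fall short, and at least 7 are ≥ 69.
Exactly 7 works: 7 values at 89 and 8 at 68 total 1167; lower one of the high values by 2 (still ≥ 69) to hit 1165.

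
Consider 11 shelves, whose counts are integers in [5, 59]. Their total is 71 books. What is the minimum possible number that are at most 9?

8

Let j be the number exceeding 9. Then the total is ≥ 10·j + 5·(11 − j) = 55 + 5j.
So 5j ≤ 16 and j ≤ 3; hence at least 11 − 3 = 8 are ≤ 9.
Exactly 8 works: 8 values at 5 and 3 at 10 total 70; raise one of the low values by 1 (still ≤ 9) to hit 71.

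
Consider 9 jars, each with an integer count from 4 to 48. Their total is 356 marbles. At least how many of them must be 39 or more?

2

Each value short of 39 is at most 38, costing at least 48 − 38 = 10 against the maximum total of 432.
We can afford to lose at most 432 − 356 = 76, so at most ⌊76/10⌋ = 7 fall short, and at least 2 are ≥ 39.
Exactly 2 works: 2 values at 48 and 7 at 38 total 362; lower one of the high values by 6 (still ≥ 39) to hit 356.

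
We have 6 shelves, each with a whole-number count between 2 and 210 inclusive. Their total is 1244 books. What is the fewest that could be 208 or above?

Each value short of 208 is at most 207, costing at least 210 − 207 = 3 against the maximum total of 1260.
We can afford to lose at most 1260 − 1244 = 16, so at most ⌊16/3⌋ = 5 fall short, and at least 1 are ≥ 208.
Exactly 1 works: 1 value at 210 and 5 at 207 total 1245; lower one of the high values by 1 (still ≥ 208) to hit 1244.

1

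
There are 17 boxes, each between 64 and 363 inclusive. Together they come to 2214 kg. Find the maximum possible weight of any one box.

Maximizing one value means minimizing the remaining 16.
The other 16 contribute at least 16 × 64 = 1024, leaving at most 2214 − 1024 = 1190.
But each box is capped at 363, so the maximum is 363.
Achievable: one at 363 and the other 16 totalling 1851, which fits since 16 × 64 ≤ 1851 ≤ 16 × 363.

363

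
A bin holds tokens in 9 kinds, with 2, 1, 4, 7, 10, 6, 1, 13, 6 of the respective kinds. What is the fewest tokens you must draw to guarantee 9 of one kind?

In the worst case you take as many as possible of each kind without reaching 9: 2 + 1 + 4 + 7 + 8 + 6 + 1 + 8 + 6 = 43.
The next one must give 9 of some kind, so 43 + 1 = 44.

44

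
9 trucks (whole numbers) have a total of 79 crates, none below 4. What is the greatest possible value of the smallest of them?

8

If every one of the 9 were at least 9, the total would be at least 9 × 9 = 81 > 79.
Taking 2 copies of 8 and 7 copies of 9 gives exactly 79, so 8 is attained.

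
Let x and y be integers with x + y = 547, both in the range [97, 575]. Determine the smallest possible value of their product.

Since x + y is fixed, pushing one of them to its bound minimizes the product.
At the endpoint x = 97, y = 547 − 97 = 450, so xy = 97 × 450 = 43650.

43650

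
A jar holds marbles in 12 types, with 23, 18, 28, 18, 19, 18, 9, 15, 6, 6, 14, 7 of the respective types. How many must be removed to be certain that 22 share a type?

173

In the worst case you take as many as possible of each type without reaching 22: 21 + 18 + 21 + 18 + 19 + 18 + 9 + 15 + 6 + 6 + 14 + 7 = 172.
The next one must give 22 of some type, so 172 + 1 = 173.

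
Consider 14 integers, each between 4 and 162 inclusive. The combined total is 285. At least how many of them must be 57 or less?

10

Each value above 57 is at least 58, contributing at least 58 − 4 = 54 above the floor 4.
The sum exceeds the floor total 56 by 229, so at most ⌊229/54⌋ = 4 exceed 57, and at least 10 are ≤ 57.
Exactly 10 works: 10 values at 4 and 4 at 58 total 272; raise one of the low values by 13 (still ≤ 57) to hit 285.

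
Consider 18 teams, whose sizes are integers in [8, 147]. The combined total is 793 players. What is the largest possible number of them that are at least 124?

5

Suppose k of them are at least 124. Those contribute at least 124 each and the other 18 − k at least 8 each.
So the total is at least 124k + 8(18 − k) = 144 + 116k. This must be ≤ 793, giving k ≤ 5.
k = 5 is achieved by 5 values at 124 and 13 at 8, total 724; add 69 to one value (staying below 124) to reach 793.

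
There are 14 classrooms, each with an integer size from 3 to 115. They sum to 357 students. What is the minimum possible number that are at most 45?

7

If only k of them are at most 45, the other 14 − k are at least 46, so the total is at least (14 − k)·46 + k·3.
This is ≤ 357, so (14 − k)·46 + 3k ≤ 357, which gives k ≥ 7.
Exactly 7 works: 7 values at 3 and 7 at 46 total 343; raise one of the low values by 14 (still ≤ 45) to hit 357.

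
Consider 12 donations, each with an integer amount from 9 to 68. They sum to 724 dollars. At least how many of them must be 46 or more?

8

Suppose at most 12 − j of them reach 46; then j values are ≤ 45 and the rest ≤ 68.
The total is then ≤ 45·j + 68·(12 − j) = 816 − 23j. For this to be ≥ 724 we need j ≤ 4, so at least 12 − 4 = 8 must reach 46.
Exactly 8 works: 8 values at 68 and 4 at 45 total 724.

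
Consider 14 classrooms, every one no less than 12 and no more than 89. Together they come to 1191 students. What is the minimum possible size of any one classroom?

Minimizing one value means maximizing the remaining 13.
The other 13 contribute at most 13 × 89 = 1157, leaving at least 1191 − 1157 = 34.
Since 34 ≥ 12, this is achievable: one at 34 and 13 at 89.

34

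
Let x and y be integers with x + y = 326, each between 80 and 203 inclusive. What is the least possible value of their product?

Since x + y is fixed, pushing one of them to its bound minimizes the product.
The extreme feasible split is x = 123, y = 203, giving xy = 24969.

24969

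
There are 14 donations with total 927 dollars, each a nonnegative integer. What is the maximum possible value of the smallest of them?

66

If every one of the 14 were at least 67, the total would be at least 14 × 67 = 938 > 927.
Achievable: 11 of them at 66 and 3 at 67 total 927.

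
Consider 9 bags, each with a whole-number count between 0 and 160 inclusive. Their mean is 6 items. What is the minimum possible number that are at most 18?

The total is 9 × 6 = 54.
Let j be the number exceeding 18. Then the total is ≥ 19·j + 0·(9 − j) = 0 + 19j.
So 19j ≤ 54 and j ≤ 2; hence at least 9 − 2 = 7 are ≤ 18.
Exactly 7 works: 7 values at 0 and 2 at 19 total 38; raise one of the low values by 16 (still ≤ 18) to hit 54.

7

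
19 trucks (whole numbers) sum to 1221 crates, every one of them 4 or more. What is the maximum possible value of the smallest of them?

The 19 values sum to 1221, so their minimum is at most ⌊1221/19⌋ = 64.
Equality holds with 14 values of 64 and 5 values of 65.

64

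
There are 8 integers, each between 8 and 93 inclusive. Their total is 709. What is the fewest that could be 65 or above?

7

Each value short of 65 is at most 64, costing at least 93 − 64 = 29 against the maximum total of 744.
We can afford to lose at most 744 − 709 = 35, so at most ⌊35/29⌋ = 1 fall short, and at least 7 are ≥ 65.
Exactly 7 works: 7 values at 93 and 1 at 64 total 715; lower one of the high values by 6 (still ≥ 65) to hit 709.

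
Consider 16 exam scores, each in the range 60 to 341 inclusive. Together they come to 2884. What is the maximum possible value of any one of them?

341

Maximizing one value means minimizing the remaining 15.
The other 15 contribute at least 15 × 60 = 900, leaving at most 2884 − 900 = 1984.
But each score is capped at 341, so the maximum is 341.
Achievable: one at 341 and the other 15 totalling 2543, which fits since 15 × 60 ≤ 2543 ≤ 15 × 341.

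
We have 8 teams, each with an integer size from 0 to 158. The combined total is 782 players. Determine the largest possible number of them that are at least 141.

Suppose k of them are at least 141. Those contribute at least 141 each and the other 8 − k at least 0 each.
So the total is at least 141k + 0(8 − k) = 0 + 141k. This must be ≤ 782, giving k ≤ 5.
k = 5 is achieved by 5 values at 141 and 3 at 0, total 705; add 77 to one value (staying below 141) to reach 782.

5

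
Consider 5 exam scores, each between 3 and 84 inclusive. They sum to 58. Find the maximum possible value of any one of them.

46

To make one score as large as possible, make the other 4 as small as possible.
The other 4 contribute at least 4 × 3 = 12, leaving at most 58 − 12 = 46.
Since 46 ≤ 84, this is achievable: one at 46 and 4 at 3.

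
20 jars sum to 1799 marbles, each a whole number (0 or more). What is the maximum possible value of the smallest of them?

89

The 20 values sum to 1799, so their minimum is at most ⌊1799/20⌋ = 89.
Achievable: 1 of them at 89 and 19 at 90 total 1799.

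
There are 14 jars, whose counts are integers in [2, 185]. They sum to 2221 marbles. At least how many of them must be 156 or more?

2

Suppose at most 14 − j of them reach 156; then j values are ≤ 155 and the rest ≤ 185.
The total is then ≤ 155·j + 185·(14 − j) = 2590 − 30j. For this to be ≥ 2221 we need j ≤ 12, so at least 14 − 12 = 2 must reach 156.
Exactly 2 works: 2 values at 185 and 12 at 155 total 2230; lower one of the high values by 9 (still ≥ 156) to hit 2221.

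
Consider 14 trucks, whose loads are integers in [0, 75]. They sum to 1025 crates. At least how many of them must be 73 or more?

If only k of them are at least 73, the other 14 − k are at most 72, so the total is at most k·75 + (14 − k)·72.
This must reach 1025, so k·75 + (14 − k)·72 ≥ 1025, giving k ≥ 6.
Exactly 6 works: 6 values at 75 and 8 at 72 total 1026; lower one of the high values by 1 (still ≥ 73) to hit 1025.

6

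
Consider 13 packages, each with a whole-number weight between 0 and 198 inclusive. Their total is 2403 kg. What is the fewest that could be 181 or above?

4

Each value short of 181 is at most 180, costing at least 198 − 180 = 18 against the maximum total of 2574.
We can afford to lose at most 2574 − 2403 = 171, so at most ⌊171/18⌋ = 9 fall short, and at least 4 are ≥ 181.
Exactly 4 works: 4 values at 198 and 9 at 180 total 2412; lower one of the high values by 9 (still ≥ 181) to hit 2403.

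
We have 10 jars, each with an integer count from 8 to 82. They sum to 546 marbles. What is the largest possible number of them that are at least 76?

With k values at 76 or above and the rest at least 8, the sum is at least 80 + 68k.
Since the sum is 546, we need 68k ≤ 466, i.e. k ≤ 6.
k = 6 is achieved by 6 values at 76 and 4 at 8, total 488; add 58 to one value (staying below 76) to reach 546.

6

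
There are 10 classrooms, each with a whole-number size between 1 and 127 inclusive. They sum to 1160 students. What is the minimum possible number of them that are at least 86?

8

Each value short of 86 is at most 85, costing at least 127 − 85 = 42 against the maximum total of 1270.
We can afford to lose at most 1270 − 1160 = 110, so at most ⌊110/42⌋ = 2 fall short, and at least 8 are ≥ 86.
Exactly 8 works: 8 values at 127 and 2 at 85 total 1186; lower one of the high values by 26 (still ≥ 86) to hit 1160.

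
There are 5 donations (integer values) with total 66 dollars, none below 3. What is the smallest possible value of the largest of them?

The average is 66/5 > 13, so not all 5 can be 13 or less; the largest is ≥ 14.
Equality holds with 1 value of 14 and 4 values of 13.

14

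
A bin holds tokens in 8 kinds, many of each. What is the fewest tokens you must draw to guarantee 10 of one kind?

73

You could draw 9 of every kind without reaching 10 of any — 72 in all.
One more forces 10 of some kind, so 72 + 1 = 73.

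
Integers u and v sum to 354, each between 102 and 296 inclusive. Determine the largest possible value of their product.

31329

With u + v fixed, uv peaks when the two are closest together.
Taking u = 177 and v = 177 (both in [102, 296]) gives uv = 31329.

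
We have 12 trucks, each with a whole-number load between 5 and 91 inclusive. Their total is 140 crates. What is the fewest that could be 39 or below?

10

Let j be the number exceeding 39. Then the total is ≥ 40·j + 5·(12 − j) = 60 + 35j.
So 35j ≤ 80 and j ≤ 2; hence at least 12 − 2 = 10 are ≤ 39.
Exactly 10 works: 10 values at 5 and 2 at 40 total 130; raise one of the low values by 10 (still ≤ 39) to hit 140.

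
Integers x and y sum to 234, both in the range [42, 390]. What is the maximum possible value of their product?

13689

xy = x(234 − x) is maximized when x is as near 234/2 as the bounds allow.
Taking x = 117 and y = 117 (both in [42, 390]) gives xy = 13689.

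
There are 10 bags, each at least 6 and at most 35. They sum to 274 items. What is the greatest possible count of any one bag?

To make one bag as large as possible, make the other 9 as small as possible.
The other 9 contribute at least 9 × 6 = 54, leaving at most 274 − 54 = 220.
But each bag is capped at 35, so the maximum is 35.
Achievable: one at 35 and the other 9 totalling 239, which fits since 9 × 6 ≤ 239 ≤ 9 × 35.

35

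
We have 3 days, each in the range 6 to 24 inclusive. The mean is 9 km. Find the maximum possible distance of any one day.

15

Maximizing one value means minimizing the remaining 2.
The total is 3 × 9 = 27.
The other 2 contribute at least 2 × 6 = 12, leaving at most 27 − 12 = 15.
Since 15 ≤ 24, this is achievable: one at 15 and 2 at 6.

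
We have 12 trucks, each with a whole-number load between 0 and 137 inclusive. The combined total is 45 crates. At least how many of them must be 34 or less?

Each value above 34 is at least 35, contributing at least 35 − 0 = 35 above the floor 0.
The sum exceeds the floor total 0 by 45, so at most ⌊45/35⌋ = 1 exceed 34, and at least 11 are ≤ 34.
Exactly 11 works: 11 values at 0 and 1 at 35 total 35; raise one of the low values by 10 (still ≤ 34) to hit 45.

11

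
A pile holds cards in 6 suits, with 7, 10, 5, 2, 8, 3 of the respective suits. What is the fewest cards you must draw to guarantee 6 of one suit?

In the worst case you take as many as possible of each suit without reaching 6: 5 + 5 + 5 + 2 + 5 + 3 = 25.
The next one must give 6 of some suit, so 25 + 1 = 26.

26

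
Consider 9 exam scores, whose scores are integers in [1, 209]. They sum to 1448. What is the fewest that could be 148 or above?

3

If only k of them are at least 148, the other 9 − k are at most 147, so the total is at most k·209 + (9 − k)·147.
This must reach 1448, so k·209 + (9 − k)·147 ≥ 1448, giving k ≥ 3.
Exactly 3 works: 3 values at 209 and 6 at 147 total 1509; lower one of the high values by 61 (still ≥ 148) to hit 1448.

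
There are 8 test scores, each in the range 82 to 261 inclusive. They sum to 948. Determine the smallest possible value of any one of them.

82

Minimizing one value means maximizing the remaining 7.
The other 7 can take up 7 × 261 = 1827 ≥ 948 − 82, so one score can sit at its floor of 82.
Achievable: one at 82 and the other 7 totalling 866, which fits since 7 × 82 ≤ 866 ≤ 7 × 261.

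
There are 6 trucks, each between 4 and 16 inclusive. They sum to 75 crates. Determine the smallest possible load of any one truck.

4

Minimizing one value means maximizing the remaining 5.
The other 5 can take up 5 × 16 = 80 ≥ 75 − 4, so one truck can sit at its floor of 4.
Achievable: one at 4 and the other 5 totalling 71, which fits since 5 × 4 ≤ 71 ≤ 5 × 16.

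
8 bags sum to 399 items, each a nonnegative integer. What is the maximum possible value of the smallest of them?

The 8 values sum to 399, so their minimum is at most ⌊399/8⌋ = 49.
Achievable: 1 of them at 49 and 7 at 50 total 399.

49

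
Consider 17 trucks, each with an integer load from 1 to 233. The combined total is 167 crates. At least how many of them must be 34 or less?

13

If only k of them are at most 34, the other 17 − k are at least 35, so the total is at least (17 − k)·35 + k·1.
This is ≤ 167, so (17 − k)·35 + 1k ≤ 167, which gives k ≥ 13.
Exactly 13 works: 13 values at 1 and 4 at 35 total 153; raise one of the low values by 14 (still ≤ 34) to hit 167.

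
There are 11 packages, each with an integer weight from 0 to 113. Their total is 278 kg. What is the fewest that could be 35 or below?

If only k of them are at most 35, the other 11 − k are at least 36, so the total is at least (11 − k)·36 + k·0.
This is ≤ 278, so (11 − k)·36 + 0k ≤ 278, which gives k ≥ 4.
Exactly 4 works: 4 values at 0 and 7 at 36 total 252; raise one of the low values by 26 (still ≤ 35) to hit 278.

4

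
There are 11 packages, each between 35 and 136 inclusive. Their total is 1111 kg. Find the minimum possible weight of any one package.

Minimizing one value means maximizing the remaining 10.
The other 10 can take up 10 × 136 = 1360 ≥ 1111 − 35, so one package can sit at its floor of 35.
Achievable: one at 35 and the other 10 totalling 1076, which fits since 10 × 35 ≤ 1076 ≤ 10 × 136.

35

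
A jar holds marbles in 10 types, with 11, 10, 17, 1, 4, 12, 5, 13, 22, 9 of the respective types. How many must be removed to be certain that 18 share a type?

100

In the worst case you take as many as possible of each type without reaching 18: 11 + 10 + 17 + 1 + 4 + 12 + 5 + 13 + 17 + 9 = 99.
The next one must give 18 of some type, so 99 + 1 = 100.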